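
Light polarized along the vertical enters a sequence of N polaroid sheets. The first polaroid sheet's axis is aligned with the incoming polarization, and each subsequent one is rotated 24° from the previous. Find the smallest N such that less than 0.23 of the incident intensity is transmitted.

First polarizer is aligned with the polarization: full transmission.
Each further stage multiplies by cos²(24°) = 0.8346.
After N polarizers: T = 0.8346^(N−1). Require T < 0.23 ⇒ N−1 > ln(0.23)/ln(0.8346) = 8.13, so N−1 ≥ 9 and N = 10.
Check: N=10 gives T = 0.1964 < 0.23; N=9 gives T = 0.2353.

N = 10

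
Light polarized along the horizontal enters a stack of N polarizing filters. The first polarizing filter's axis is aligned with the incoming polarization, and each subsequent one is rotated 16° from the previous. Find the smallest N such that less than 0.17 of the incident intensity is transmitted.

N = 24

First polarizer is aligned with the polarization: full transmission.
Each further stage multiplies by cos²(16°) = 0.924.
After N polarizers: T = 0.924^(N−1). Require T < 0.17 ⇒ N−1 > ln(0.17)/ln(0.924) = 22.42, so N−1 ≥ 23 and N = 24.
Check: N=24 gives T = 0.1624 < 0.17; N=23 gives T = 0.1758.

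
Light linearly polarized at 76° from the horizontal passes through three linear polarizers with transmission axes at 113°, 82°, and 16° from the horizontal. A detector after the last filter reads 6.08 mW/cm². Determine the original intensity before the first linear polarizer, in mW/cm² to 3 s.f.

I₁ = I₀ cos²(113° − 76°) = I₀ cos²(37°) = 0.6378 I₀.
I₂ = I₁ cos²(82° − 113°) = 0.6378 I₀ · cos²(31°) = 0.4686 I₀.
I₃ = I₂ cos²(16° − 82°) = 0.4686 I₀ · cos²(66°) = 0.07753 I₀.
So 6.08 mW/cm² = 0.07753 I₀, giving I₀ = 6.08/0.07753 = 78.42 mW/cm².

I₀ ≈ 78.4 mW/cm²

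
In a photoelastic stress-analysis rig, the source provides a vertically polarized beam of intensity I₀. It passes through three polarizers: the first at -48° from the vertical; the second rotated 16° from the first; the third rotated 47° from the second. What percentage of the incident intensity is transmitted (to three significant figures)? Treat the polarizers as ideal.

≈ 19.2%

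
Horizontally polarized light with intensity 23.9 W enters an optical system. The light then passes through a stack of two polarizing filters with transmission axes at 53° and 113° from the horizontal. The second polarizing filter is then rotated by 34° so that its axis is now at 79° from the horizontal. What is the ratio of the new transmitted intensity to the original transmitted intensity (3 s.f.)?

I_new/I_old ≈ 3.23

Before rotation:
By Malus's law, I₁ = I₀ cos²(53° − 0°) = I₀ cos²(53°) = 0.3622 I₀.
I₂ = I₁ cos²(113° − 53°) = 0.3622 I₀ · cos²(60°) = 0.09055 I₀.
After rotation:
I₁ = I₀ cos²(53° − 0°) = I₀ cos²(53°) = 0.3622 I₀.
I₂ = I₁ cos²(79° − 53°) = 0.3622 I₀ · cos²(26°) = 0.2926 I₀.
Ratio = 0.2926 / 0.09055 = 3.231.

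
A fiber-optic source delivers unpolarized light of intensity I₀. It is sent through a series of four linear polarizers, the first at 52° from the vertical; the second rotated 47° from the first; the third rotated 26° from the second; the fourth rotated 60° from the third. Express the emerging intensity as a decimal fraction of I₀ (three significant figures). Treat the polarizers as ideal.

≈ 0.0470 I₀

Unpolarized light through the first polarizer → I₁ = ½ I₀, now polarized at 52°.
I₂ = I₁ cos²(47°) = 0.5 · 0.4651 I₀ = 0.2326 I₀.
I₃ = I₂ cos²(26°) = 0.2326 · 0.8078 I₀ = 0.1879 I₀.
I₄ = I₃ cos²(60°) = 0.1879 · 0.25 I₀ = 0.04697 I₀.
Transmitted fraction = 0.04697.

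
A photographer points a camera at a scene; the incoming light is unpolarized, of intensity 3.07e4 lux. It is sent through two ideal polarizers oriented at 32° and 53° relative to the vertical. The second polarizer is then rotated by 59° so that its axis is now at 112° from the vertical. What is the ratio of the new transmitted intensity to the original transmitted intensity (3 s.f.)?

I_new/I_old ≈ 0.0346

Before rotation:
Unpolarized light through the first polarizer → I₁ = ½ I₀, now polarized at 32°.
I₂ = I₁ cos²(53° − 32°) = 0.5 I₀ · cos²(21°) = 0.4358 I₀.
After rotation:
Unpolarized light through the first polarizer → I₁ = ½ I₀, now polarized at 32°.
I₂ = I₁ cos²(112° − 32°) = 0.5 I₀ · cos²(80°) = 0.01508 I₀.
Ratio = 0.01508 / 0.4358 = 0.0346.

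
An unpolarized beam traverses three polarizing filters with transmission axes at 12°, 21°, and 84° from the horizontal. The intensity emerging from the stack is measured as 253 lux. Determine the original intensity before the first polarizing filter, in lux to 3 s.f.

Unpolarized light through the first polarizer → I₁ = ½ I₀, now polarized at 12°.
I₂ = I₁ cos²(21° − 12°) = 0.5 I₀ · cos²(9°) = 0.4878 I₀.
I₃ = I₂ cos²(84° − 21°) = 0.4878 I₀ · cos²(63°) = 0.1005 I₀.
So 253 lux = 0.1005 I₀, giving I₀ = 253/0.1005 = 2517 lux.

I₀ ≈ 2520 lux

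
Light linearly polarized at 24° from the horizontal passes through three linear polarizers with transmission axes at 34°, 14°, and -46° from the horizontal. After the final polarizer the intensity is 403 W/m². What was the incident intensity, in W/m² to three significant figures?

I₀ ≈ 1880 W/m²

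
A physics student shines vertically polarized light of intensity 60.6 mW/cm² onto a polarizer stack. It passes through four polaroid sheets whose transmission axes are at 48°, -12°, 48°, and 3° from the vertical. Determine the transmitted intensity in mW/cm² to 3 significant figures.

I₁ = 60.6 mW/cm² · cos²(48°) = 27.13 mW/cm².
I₂ = I₁ · cos²(60°) = 27.13 · 0.25 = 6.783 mW/cm².
I₃ = I₂ · cos²(60°) = 6.783 · 0.25 = 1.696 mW/cm².
I₄ = I₃ · cos²(45°) = 1.696 · 0.5 = 0.8479 mW/cm².

I ≈ 0.848 mW/cm²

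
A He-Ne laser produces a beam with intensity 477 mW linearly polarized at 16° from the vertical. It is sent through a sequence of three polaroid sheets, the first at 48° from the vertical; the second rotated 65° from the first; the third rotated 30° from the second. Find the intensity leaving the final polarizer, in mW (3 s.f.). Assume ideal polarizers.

I₁ = 477 mW · cos²(32°) = 343.1 mW.
I₂ = I₁ · cos²(65°) = 343.1 · 0.1786 = 61.27 mW.
I₃ = I₂ · cos²(30°) = 61.27 · 0.75 = 45.95 mW.

I ≈ 46.0 mW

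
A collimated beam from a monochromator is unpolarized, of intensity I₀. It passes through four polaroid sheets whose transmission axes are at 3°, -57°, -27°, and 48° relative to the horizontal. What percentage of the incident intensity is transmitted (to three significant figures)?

≈ 0.628%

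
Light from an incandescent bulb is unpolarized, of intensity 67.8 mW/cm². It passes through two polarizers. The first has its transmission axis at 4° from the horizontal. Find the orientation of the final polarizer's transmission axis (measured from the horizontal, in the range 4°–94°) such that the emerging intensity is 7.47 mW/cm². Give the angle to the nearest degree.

θ ≈ 66°

Unpolarized light through the first polarizer → I₁ = ½ I₀, now polarized at 4°.
Target fraction: 7.47 / 67.8 mW/cm² = 0.1102 of I₀.
Need I₂/I₀ = 0.1102, so cos²(θ − 4°) = 0.1102 / 0.5 = 0.2204.
θ − 4° = arccos(√0.2204) = 62.0°, giving θ ≈ 4 + 62.0 = 66.0°.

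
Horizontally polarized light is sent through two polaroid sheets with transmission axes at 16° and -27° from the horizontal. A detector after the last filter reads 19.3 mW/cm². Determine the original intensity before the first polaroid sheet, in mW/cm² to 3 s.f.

I₀ ≈ 39.0 mW/cm²

By Malus's law, I₁ = I₀ cos²(16° − 0°) = I₀ cos²(16°) = 0.924 I₀.
I₂ = I₁ cos²(-27° − 16°) = 0.924 I₀ · cos²(43°) = 0.4942 I₀.
So 19.3 mW/cm² = 0.4942 I₀, giving I₀ = 19.3/0.4942 = 39.05 mW/cm².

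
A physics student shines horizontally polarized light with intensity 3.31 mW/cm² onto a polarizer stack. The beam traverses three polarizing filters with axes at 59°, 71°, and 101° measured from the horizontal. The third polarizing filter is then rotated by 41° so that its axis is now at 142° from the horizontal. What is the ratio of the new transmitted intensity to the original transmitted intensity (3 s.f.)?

I_new/I_old ≈ 0.141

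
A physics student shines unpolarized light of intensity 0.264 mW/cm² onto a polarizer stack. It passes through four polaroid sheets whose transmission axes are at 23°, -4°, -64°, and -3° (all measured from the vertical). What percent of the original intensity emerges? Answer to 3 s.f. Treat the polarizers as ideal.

≈ 2.33%

Unpolarized light through the first polarizer → I₁ = 0.264 mW/cm²/2 = 0.132 mW/cm², polarized at 23°.
I₂ = I₁ · cos²(27°) = 0.132 · 0.7939 = 0.1048 mW/cm².
I₃ = I₂ · cos²(60°) = 0.1048 · 0.25 = 0.0262 mW/cm².
I₄ = I₃ · cos²(61°) = 0.0262 · 0.235 = 0.006158 mW/cm².
That is 2.332% of the incident intensity.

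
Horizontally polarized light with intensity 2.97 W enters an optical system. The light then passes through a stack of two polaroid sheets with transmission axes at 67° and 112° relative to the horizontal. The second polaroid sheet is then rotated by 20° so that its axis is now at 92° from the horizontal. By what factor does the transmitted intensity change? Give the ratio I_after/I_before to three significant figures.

Before rotation:
I₁ = I₀ cos²(67° − 0°) = I₀ cos²(67°) = 0.1527 I₀.
I₂ = I₁ cos²(112° − 67°) = 0.1527 I₀ · cos²(45°) = 0.07634 I₀.
After rotation:
I₁ = I₀ cos²(67° − 0°) = I₀ cos²(67°) = 0.1527 I₀.
I₂ = I₁ cos²(92° − 67°) = 0.1527 I₀ · cos²(25°) = 0.1254 I₀.
Ratio = 0.1254 / 0.07634 = 1.643.

I_new/I_old ≈ 1.64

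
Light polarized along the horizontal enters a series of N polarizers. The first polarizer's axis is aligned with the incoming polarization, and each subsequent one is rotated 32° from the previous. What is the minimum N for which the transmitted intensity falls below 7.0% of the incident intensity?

First polarizer is aligned with the polarization: full transmission.
Each further stage multiplies by cos²(32°) = 0.7192.
After N polarizers: T = 0.7192^(N−1). Require T < 0.070 ⇒ N−1 > ln(0.070)/ln(0.7192) = 8.07, so N−1 ≥ 9 and N = 10.
Check: N=10 gives T = 0.05147 < 0.070; N=9 gives T = 0.07157.

N = 10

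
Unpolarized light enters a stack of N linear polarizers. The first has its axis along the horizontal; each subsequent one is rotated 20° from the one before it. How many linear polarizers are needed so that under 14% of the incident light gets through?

First polarizer halves the unpolarized light: factor 1/2.
Each further stage multiplies by cos²(20°) = 0.883.
After N polarizers: T = 0.5·0.883^(N−1). Require T < 0.14 ⇒ N−1 > ln(0.14/0.5)/ln(0.883) = 10.23, so N−1 ≥ 11 and N = 12.
Check: N=12 gives T = 0.1273 < 0.14; N=11 gives T = 0.1441.

N = 12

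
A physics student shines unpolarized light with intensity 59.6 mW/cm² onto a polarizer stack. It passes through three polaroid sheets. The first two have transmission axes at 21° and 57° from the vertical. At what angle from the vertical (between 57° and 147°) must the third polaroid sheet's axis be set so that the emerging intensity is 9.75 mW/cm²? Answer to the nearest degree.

Unpolarized light through the first polarizer → I₁ = ½ I₀, now polarized at 21°.
I₂ = I₁ cos²(57° − 21°) = 0.5 I₀ · cos²(36°) = 0.3273 I₀.
Target fraction: 9.75 / 59.6 mW/cm² = 0.1636 of I₀.
Need I₃/I₀ = 0.1636, so cos²(θ − 57°) = 0.1636 / 0.3273 = 0.4999.
θ − 57° = arccos(√0.4999) = 45.0°, giving θ ≈ 57 + 45.0 = 102.0°.

θ ≈ 102°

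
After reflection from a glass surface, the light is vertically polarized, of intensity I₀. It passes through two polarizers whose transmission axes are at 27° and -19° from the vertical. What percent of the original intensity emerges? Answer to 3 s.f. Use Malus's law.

By Malus's law, I₁ = I₀ cos²(27° − 0°) = I₀ cos²(27°) = 0.7939 I₀.
I₂ = I₁ cos²(-19° − 27°) = 0.7939 I₀ · cos²(46°) = 0.3831 I₀.
That is 38.31% of the incident intensity.

≈ 38.3%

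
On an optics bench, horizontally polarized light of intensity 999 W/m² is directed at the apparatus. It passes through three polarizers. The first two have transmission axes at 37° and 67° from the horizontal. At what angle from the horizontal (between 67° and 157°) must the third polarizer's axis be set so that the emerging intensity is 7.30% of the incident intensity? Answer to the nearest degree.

θ ≈ 134°

By Malus's law, I₁ = I₀ cos²(37° − 0°) = I₀ cos²(37°) = 0.6378 I₀.
I₂ = I₁ cos²(67° − 37°) = 0.6378 I₀ · cos²(30°) = 0.4784 I₀.
Need I₃/I₀ = 0.073, so cos²(θ − 67°) = 0.073 / 0.4784 = 0.1526.
θ − 67° = arccos(√0.1526) = 67.0°, giving θ ≈ 67 + 67.0 = 134.0°.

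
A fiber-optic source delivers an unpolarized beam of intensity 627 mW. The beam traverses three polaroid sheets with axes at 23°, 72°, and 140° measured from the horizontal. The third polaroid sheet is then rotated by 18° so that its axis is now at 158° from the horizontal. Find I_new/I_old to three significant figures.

I_new/I_old ≈ 0.0347

Before rotation:
Unpolarized light through the first polarizer → I₁ = ½ I₀, now polarized at 23°.
I₂ = I₁ cos²(72° − 23°) = 0.5 I₀ · cos²(49°) = 0.2152 I₀.
I₃ = I₂ cos²(140° − 72°) = 0.2152 I₀ · cos²(68°) = 0.0302 I₀.
After rotation:
Unpolarized light through the first polarizer → I₁ = ½ I₀, now polarized at 23°.
I₂ = I₁ cos²(72° − 23°) = 0.5 I₀ · cos²(49°) = 0.2152 I₀.
I₃ = I₂ cos²(158° − 72°) = 0.2152 I₀ · cos²(86°) = 0.001047 I₀.
Ratio = 0.001047 / 0.0302 = 0.03468.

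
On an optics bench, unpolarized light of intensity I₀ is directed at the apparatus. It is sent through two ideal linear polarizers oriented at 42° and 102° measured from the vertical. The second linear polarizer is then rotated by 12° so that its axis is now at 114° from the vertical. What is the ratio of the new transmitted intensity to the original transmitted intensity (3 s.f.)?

I_new/I_old ≈ 0.382

Before rotation:
Unpolarized light through the first polarizer → I₁ = ½ I₀, now polarized at 42°.
I₂ = I₁ cos²(102° − 42°) = 0.5 I₀ · cos²(60°) = 0.125 I₀.
After rotation:
Unpolarized light through the first polarizer → I₁ = ½ I₀, now polarized at 42°.
I₂ = I₁ cos²(114° − 42°) = 0.5 I₀ · cos²(72°) = 0.04775 I₀.
Ratio = 0.04775 / 0.125 = 0.382.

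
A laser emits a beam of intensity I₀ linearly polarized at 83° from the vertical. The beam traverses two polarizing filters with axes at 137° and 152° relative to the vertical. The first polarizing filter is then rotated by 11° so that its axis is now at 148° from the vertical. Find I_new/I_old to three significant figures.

I_new/I_old ≈ 0.551

Before rotation:
I₁ = I₀ cos²(137° − 83°) = I₀ cos²(54°) = 0.3455 I₀.
I₂ = I₁ cos²(152° − 137°) = 0.3455 I₀ · cos²(15°) = 0.3223 I₀.
After rotation:
I₁ = I₀ cos²(148° − 83°) = I₀ cos²(65°) = 0.1786 I₀.
I₂ = I₁ cos²(152° − 148°) = 0.1786 I₀ · cos²(4°) = 0.1777 I₀.
Ratio = 0.1777 / 0.3223 = 0.5514.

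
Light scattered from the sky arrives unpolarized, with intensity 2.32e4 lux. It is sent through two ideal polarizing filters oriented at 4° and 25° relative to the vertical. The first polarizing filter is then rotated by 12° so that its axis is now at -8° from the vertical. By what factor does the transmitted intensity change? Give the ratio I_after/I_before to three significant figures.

Before rotation:
Unpolarized light through the first polarizer → I₁ = ½ I₀, now polarized at 4°.
I₂ = I₁ cos²(25° − 4°) = 0.5 I₀ · cos²(21°) = 0.4358 I₀.
After rotation:
Unpolarized light through the first polarizer → I₁ = ½ I₀, now polarized at -8°.
I₂ = I₁ cos²(25° + 8°) = 0.5 I₀ · cos²(33°) = 0.3517 I₀.
Ratio = 0.3517 / 0.4358 = 0.807.

I_new/I_old ≈ 0.807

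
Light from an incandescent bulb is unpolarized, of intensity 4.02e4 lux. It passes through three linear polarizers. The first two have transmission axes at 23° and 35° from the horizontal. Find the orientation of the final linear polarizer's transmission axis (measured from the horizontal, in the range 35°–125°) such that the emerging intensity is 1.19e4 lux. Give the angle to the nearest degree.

Unpolarized light through the first polarizer → I₁ = ½ I₀, now polarized at 23°.
I₂ = I₁ cos²(35° − 23°) = 0.5 I₀ · cos²(12°) = 0.4784 I₀.
Target fraction: 1.19e4 / 4.02e4 lux = 0.296 of I₀.
Need I₃/I₀ = 0.296, so cos²(θ − 35°) = 0.296 / 0.4784 = 0.6188.
θ − 35° = arccos(√0.6188) = 38.1°, giving θ ≈ 35 + 38.1 = 73.1°.

θ ≈ 73°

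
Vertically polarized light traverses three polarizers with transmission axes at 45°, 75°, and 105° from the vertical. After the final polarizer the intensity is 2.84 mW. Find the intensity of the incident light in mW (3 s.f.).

I₁ = I₀ cos²(45° − 0°) = I₀ cos²(45°) = 0.5 I₀.
I₂ = I₁ cos²(75° − 45°) = 0.5 I₀ · cos²(30°) = 0.375 I₀.
I₃ = I₂ cos²(105° − 75°) = 0.375 I₀ · cos²(30°) = 0.2813 I₀.
So 2.84 mW = 0.2813 I₀, giving I₀ = 2.84/0.2813 = 10.1 mW.

I₀ ≈ 10.1 mW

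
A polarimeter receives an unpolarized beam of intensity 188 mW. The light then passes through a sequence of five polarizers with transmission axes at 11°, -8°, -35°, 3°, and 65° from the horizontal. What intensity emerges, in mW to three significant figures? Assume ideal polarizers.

Unpolarized light through the first polarizer → I₁ = 188 mW/2 = 94 mW, polarized at 11°.
I₂ = I₁ · cos²(19°) = 94 · 0.894 = 84.04 mW.
I₃ = I₂ · cos²(27°) = 84.04 · 0.7939 = 66.72 mW.
I₄ = I₃ · cos²(38°) = 66.72 · 0.621 = 41.43 mW.
I₅ = I₄ · cos²(62°) = 41.43 · 0.2204 = 9.131 mW.

I ≈ 9.13 mW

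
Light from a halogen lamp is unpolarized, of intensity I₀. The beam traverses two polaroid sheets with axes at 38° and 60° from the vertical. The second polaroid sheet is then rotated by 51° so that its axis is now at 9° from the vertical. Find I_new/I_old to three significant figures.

I_new/I_old ≈ 0.890

Before rotation:
Unpolarized light through the first polarizer → I₁ = ½ I₀, now polarized at 38°.
I₂ = I₁ cos²(60° − 38°) = 0.5 I₀ · cos²(22°) = 0.4298 I₀.
After rotation:
Unpolarized light through the first polarizer → I₁ = ½ I₀, now polarized at 38°.
I₂ = I₁ cos²(9° − 38°) = 0.5 I₀ · cos²(29°) = 0.3825 I₀.
Ratio = 0.3825 / 0.4298 = 0.8898.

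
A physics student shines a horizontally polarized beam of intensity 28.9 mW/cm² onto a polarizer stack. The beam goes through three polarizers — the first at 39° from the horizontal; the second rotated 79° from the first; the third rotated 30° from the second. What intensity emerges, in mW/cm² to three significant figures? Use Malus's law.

I ≈ 0.477 mW/cm²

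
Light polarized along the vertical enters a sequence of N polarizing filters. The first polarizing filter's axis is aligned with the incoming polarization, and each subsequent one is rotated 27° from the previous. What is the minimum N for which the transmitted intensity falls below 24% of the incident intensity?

N = 8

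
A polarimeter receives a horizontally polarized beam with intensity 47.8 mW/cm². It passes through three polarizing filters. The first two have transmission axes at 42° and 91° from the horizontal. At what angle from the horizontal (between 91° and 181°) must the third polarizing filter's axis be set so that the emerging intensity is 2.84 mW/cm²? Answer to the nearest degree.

θ ≈ 151°

I₁ = I₀ cos²(42° − 0°) = I₀ cos²(42°) = 0.5523 I₀.
I₂ = I₁ cos²(91° − 42°) = 0.5523 I₀ · cos²(49°) = 0.2377 I₀.
Target fraction: 2.84 / 47.8 mW/cm² = 0.05941 of I₀.
Need I₃/I₀ = 0.05941, so cos²(θ − 91°) = 0.05941 / 0.2377 = 0.25.
θ − 91° = arccos(√0.25) = 60.0°, giving θ ≈ 91 + 60.0 = 151.0°.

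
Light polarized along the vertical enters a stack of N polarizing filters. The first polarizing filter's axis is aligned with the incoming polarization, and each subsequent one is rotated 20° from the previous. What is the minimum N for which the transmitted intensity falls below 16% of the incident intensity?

First polarizer is aligned with the polarization: full transmission.
Each further stage multiplies by cos²(20°) = 0.883.
After N polarizers: T = 0.883^(N−1). Require T < 0.16 ⇒ N−1 > ln(0.16)/ln(0.883) = 14.73, so N−1 ≥ 15 and N = 16.
Check: N=16 gives T = 0.1547 < 0.16; N=15 gives T = 0.1752.

N = 16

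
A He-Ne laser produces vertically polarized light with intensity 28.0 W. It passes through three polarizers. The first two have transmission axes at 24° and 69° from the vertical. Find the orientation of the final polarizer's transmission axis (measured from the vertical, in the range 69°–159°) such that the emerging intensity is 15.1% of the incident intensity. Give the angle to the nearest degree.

I₁ = I₀ cos²(24° − 0°) = I₀ cos²(24°) = 0.8346 I₀.
I₂ = I₁ cos²(69° − 24°) = 0.8346 I₀ · cos²(45°) = 0.4173 I₀.
Need I₃/I₀ = 0.151, so cos²(θ − 69°) = 0.151 / 0.4173 = 0.3619.
θ − 69° = arccos(√0.3619) = 53.0°, giving θ ≈ 69 + 53.0 = 122.0°.

θ ≈ 122°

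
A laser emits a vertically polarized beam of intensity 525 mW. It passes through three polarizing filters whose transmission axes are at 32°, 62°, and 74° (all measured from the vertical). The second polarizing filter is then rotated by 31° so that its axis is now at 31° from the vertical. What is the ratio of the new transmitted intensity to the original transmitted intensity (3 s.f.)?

Before rotation:
By Malus's law, I₁ = I₀ cos²(32° − 0°) = I₀ cos²(32°) = 0.7192 I₀.
I₂ = I₁ cos²(62° − 32°) = 0.7192 I₀ · cos²(30°) = 0.5394 I₀.
I₃ = I₂ cos²(74° − 62°) = 0.5394 I₀ · cos²(12°) = 0.5161 I₀.
After rotation:
I₁ = I₀ cos²(32° − 0°) = I₀ cos²(32°) = 0.7192 I₀.
I₂ = I₁ cos²(31° − 32°) = 0.7192 I₀ · cos²(1°) = 0.719 I₀.
I₃ = I₂ cos²(74° − 31°) = 0.719 I₀ · cos²(43°) = 0.3846 I₀.
Ratio = 0.3846 / 0.5161 = 0.7452.

I_new/I_old ≈ 0.745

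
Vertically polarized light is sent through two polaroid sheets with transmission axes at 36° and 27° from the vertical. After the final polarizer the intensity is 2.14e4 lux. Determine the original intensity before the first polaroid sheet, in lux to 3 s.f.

I₁ = I₀ cos²(36° − 0°) = I₀ cos²(36°) = 0.6545 I₀.
I₂ = I₁ cos²(27° − 36°) = 0.6545 I₀ · cos²(9°) = 0.6385 I₀.
So 2.14e4 lux = 0.6385 I₀, giving I₀ = 2.14e4/0.6385 = 3.352e+04 lux.

I₀ ≈ 3.35e4 lux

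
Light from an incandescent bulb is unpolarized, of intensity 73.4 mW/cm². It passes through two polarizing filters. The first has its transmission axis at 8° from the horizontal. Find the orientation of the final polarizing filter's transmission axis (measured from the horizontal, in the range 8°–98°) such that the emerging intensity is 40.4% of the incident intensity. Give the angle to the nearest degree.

θ ≈ 34°

Unpolarized light through the first polarizer → I₁ = ½ I₀, now polarized at 8°.
Need I₂/I₀ = 0.404, so cos²(θ − 8°) = 0.404 / 0.5 = 0.808.
θ − 8° = arccos(√0.808) = 26.0°, giving θ ≈ 8 + 26.0 = 34.0°.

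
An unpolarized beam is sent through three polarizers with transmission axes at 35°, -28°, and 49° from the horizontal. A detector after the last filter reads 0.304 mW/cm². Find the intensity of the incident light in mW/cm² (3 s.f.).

I₀ ≈ 58.3 mW/cm²

Unpolarized light through the first polarizer → I₁ = ½ I₀, now polarized at 35°.
I₂ = I₁ cos²(-28° − 35°) = 0.5 I₀ · cos²(63°) = 0.1031 I₀.
I₃ = I₂ cos²(49° + 28°) = 0.1031 I₀ · cos²(77°) = 0.005215 I₀.
So 0.304 mW/cm² = 0.005215 I₀, giving I₀ = 0.304/0.005215 = 58.3 mW/cm².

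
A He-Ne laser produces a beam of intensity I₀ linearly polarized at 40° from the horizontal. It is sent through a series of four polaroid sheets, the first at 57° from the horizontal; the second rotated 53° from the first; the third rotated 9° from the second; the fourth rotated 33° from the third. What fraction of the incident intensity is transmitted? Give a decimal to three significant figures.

By Malus's law, I₁ = I₀ cos²(57° − 40°) = I₀ cos²(17°) = 0.9145 I₀.
I₂ = I₁ cos²(53°) = 0.9145 · 0.3622 I₀ = 0.3312 I₀.
I₃ = I₂ cos²(9°) = 0.3312 · 0.9755 I₀ = 0.3231 I₀.
I₄ = I₃ cos²(33°) = 0.3231 · 0.7034 I₀ = 0.2273 I₀.
Transmitted fraction = 0.2273.

≈ 0.227 I₀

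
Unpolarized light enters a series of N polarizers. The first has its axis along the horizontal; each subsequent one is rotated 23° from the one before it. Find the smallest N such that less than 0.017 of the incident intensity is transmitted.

First polarizer halves the unpolarized light: factor 1/2.
Each further stage multiplies by cos²(23°) = 0.8473.
After N polarizers: T = 0.5·0.8473^(N−1). Require T < 0.017 ⇒ N−1 > ln(0.017/0.5)/ln(0.8473) = 20.41, so N−1 ≥ 21 and N = 22.
Check: N=22 gives T = 0.01542 < 0.017; N=21 gives T = 0.0182.

N = 22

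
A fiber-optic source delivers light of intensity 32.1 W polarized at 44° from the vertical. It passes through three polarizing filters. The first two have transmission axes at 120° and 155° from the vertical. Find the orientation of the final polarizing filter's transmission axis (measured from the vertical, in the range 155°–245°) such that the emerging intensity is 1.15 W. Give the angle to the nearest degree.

θ ≈ 172°

I₁ = I₀ cos²(120° − 44°) = I₀ cos²(76°) = 0.05853 I₀.
I₂ = I₁ cos²(155° − 120°) = 0.05853 I₀ · cos²(35°) = 0.03927 I₀.
Target fraction: 1.15 / 32.1 W = 0.03583 of I₀.
Need I₃/I₀ = 0.03583, so cos²(θ − 155°) = 0.03583 / 0.03927 = 0.9122.
θ − 155° = arccos(√0.9122) = 17.2°, giving θ ≈ 155 + 17.2 = 172.2°.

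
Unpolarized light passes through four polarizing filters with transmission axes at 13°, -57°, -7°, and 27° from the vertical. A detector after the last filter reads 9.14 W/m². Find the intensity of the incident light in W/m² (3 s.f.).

Unpolarized light through the first polarizer → I₁ = ½ I₀, now polarized at 13°.
I₂ = I₁ cos²(-57° − 13°) = 0.5 I₀ · cos²(70°) = 0.05849 I₀.
I₃ = I₂ cos²(-7° + 57°) = 0.05849 I₀ · cos²(50°) = 0.02417 I₀.
I₄ = I₃ cos²(27° + 7°) = 0.02417 I₀ · cos²(34°) = 0.01661 I₀.
So 9.14 W/m² = 0.01661 I₀, giving I₀ = 9.14/0.01661 = 550.3 W/m².

I₀ ≈ 550 W/m²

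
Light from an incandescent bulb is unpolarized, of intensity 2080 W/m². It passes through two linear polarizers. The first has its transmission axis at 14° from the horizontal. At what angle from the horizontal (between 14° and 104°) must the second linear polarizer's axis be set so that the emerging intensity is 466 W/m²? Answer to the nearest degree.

θ ≈ 62°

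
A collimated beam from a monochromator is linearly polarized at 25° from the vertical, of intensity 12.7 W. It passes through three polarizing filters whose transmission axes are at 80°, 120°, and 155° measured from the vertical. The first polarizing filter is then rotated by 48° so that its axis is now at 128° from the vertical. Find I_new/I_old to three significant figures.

Before rotation:
I₁ = I₀ cos²(80° − 25°) = I₀ cos²(55°) = 0.329 I₀.
I₂ = I₁ cos²(120° − 80°) = 0.329 I₀ · cos²(40°) = 0.1931 I₀.
I₃ = I₂ cos²(155° − 120°) = 0.1931 I₀ · cos²(35°) = 0.1295 I₀.
After rotation:
I₁ = I₀ cos²(128° − 25°) = I₀ cos²(77°) = 0.0506 I₀.
I₂ = I₁ cos²(120° − 128°) = 0.0506 I₀ · cos²(8°) = 0.04962 I₀.
I₃ = I₂ cos²(155° − 120°) = 0.04962 I₀ · cos²(35°) = 0.0333 I₀.
Ratio = 0.0333 / 0.1295 = 0.257.

I_new/I_old ≈ 0.257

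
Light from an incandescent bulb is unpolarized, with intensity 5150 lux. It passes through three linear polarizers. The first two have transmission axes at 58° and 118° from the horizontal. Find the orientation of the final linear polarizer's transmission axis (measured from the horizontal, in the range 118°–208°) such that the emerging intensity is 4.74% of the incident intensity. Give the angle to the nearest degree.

θ ≈ 170°

Unpolarized light through the first polarizer → I₁ = ½ I₀, now polarized at 58°.
I₂ = I₁ cos²(118° − 58°) = 0.5 I₀ · cos²(60°) = 0.125 I₀.
Need I₃/I₀ = 0.0474, so cos²(θ − 118°) = 0.0474 / 0.125 = 0.3792.
θ − 118° = arccos(√0.3792) = 52.0°, giving θ ≈ 118 + 52.0 = 170.0°.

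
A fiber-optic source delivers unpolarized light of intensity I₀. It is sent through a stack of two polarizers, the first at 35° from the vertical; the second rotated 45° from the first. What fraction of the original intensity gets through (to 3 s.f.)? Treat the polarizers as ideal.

Unpolarized light through the first polarizer → I₁ = ½ I₀, now polarized at 35°.
I₂ = I₁ cos²(45°) = 0.5 · 0.5 I₀ = 0.25 I₀.
Transmitted fraction = 0.25.

≈ 0.250 I₀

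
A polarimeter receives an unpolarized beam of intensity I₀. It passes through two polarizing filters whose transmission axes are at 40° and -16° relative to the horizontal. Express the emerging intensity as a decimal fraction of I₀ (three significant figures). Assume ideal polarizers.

≈ 0.156 I₀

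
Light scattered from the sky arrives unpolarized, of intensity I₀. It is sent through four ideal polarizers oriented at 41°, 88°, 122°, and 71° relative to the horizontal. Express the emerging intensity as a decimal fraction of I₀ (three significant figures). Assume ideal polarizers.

≈ 0.0633 I₀

Unpolarized light through the first polarizer → I₁ = ½ I₀, now polarized at 41°.
I₂ = I₁ cos²(88° − 41°) = 0.5 I₀ · cos²(47°) = 0.2326 I₀.
I₃ = I₂ cos²(122° − 88°) = 0.2326 I₀ · cos²(34°) = 0.1598 I₀.
I₄ = I₃ cos²(71° − 122°) = 0.1598 I₀ · cos²(51°) = 0.0633 I₀.
Transmitted fraction = 0.0633.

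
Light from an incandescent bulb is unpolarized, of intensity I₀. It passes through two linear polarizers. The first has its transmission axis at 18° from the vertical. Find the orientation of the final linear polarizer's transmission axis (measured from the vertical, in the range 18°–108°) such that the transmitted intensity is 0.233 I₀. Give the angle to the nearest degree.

θ ≈ 65°

Unpolarized light through the first polarizer → I₁ = ½ I₀, now polarized at 18°.
Need I₂/I₀ = 0.233, so cos²(θ − 18°) = 0.233 / 0.5 = 0.466.
θ − 18° = arccos(√0.466) = 46.9°, giving θ ≈ 18 + 46.9 = 64.9°.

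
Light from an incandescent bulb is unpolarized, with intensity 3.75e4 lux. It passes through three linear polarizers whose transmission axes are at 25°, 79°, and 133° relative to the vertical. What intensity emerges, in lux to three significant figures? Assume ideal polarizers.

Unpolarized light through the first polarizer → I₁ = 3.75e4 lux/2 = 1.875e+04 lux, polarized at 25°.
I₂ = I₁ · cos²(54°) = 1.875e+04 · 0.3455 = 6478 lux.
I₃ = I₂ · cos²(54°) = 6478 · 0.3455 = 2238 lux.

I ≈ 2240 lux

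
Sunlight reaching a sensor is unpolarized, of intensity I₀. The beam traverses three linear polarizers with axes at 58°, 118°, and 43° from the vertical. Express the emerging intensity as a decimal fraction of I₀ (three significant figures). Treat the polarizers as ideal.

Unpolarized light through the first polarizer → I₁ = ½ I₀, now polarized at 58°.
I₂ = I₁ cos²(118° − 58°) = 0.5 I₀ · cos²(60°) = 0.125 I₀.
I₃ = I₂ cos²(43° − 118°) = 0.125 I₀ · cos²(75°) = 0.008373 I₀.
Transmitted fraction = 0.008373.

≈ 0.00837 I₀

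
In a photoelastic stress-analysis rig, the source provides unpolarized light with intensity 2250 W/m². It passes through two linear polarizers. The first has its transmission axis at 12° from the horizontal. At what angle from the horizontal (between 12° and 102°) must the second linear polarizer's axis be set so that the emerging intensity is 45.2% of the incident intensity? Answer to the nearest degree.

Unpolarized light through the first polarizer → I₁ = ½ I₀, now polarized at 12°.
Need I₂/I₀ = 0.452, so cos²(θ − 12°) = 0.452 / 0.5 = 0.904.
θ − 12° = arccos(√0.904) = 18.0°, giving θ ≈ 12 + 18.0 = 30.0°.

θ ≈ 30°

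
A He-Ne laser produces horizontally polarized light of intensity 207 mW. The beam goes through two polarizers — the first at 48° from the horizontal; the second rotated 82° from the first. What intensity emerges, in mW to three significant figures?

I ≈ 1.80 mW

I₁ = 207 mW · cos²(48°) = 92.68 mW.
I₂ = I₁ · cos²(82°) = 92.68 · 0.01937 = 1.795 mW.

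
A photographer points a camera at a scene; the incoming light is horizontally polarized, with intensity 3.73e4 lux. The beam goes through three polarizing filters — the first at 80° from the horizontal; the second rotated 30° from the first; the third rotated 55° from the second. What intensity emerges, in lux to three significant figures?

I ≈ 278 lux

I₁ = 3.73e4 lux · cos²(80°) = 1125 lux.
I₂ = I₁ · cos²(30°) = 1125 · 0.75 = 843.5 lux.
I₃ = I₂ · cos²(55°) = 843.5 · 0.329 = 277.5 lux.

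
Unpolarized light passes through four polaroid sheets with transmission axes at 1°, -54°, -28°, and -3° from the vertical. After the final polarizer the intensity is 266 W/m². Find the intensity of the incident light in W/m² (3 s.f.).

I₀ ≈ 2440 W/m²

Unpolarized light through the first polarizer → I₁ = ½ I₀, now polarized at 1°.
I₂ = I₁ cos²(-54° − 1°) = 0.5 I₀ · cos²(55°) = 0.1645 I₀.
I₃ = I₂ cos²(-28° + 54°) = 0.1645 I₀ · cos²(26°) = 0.1329 I₀.
I₄ = I₃ cos²(-3° + 28°) = 0.1329 I₀ · cos²(25°) = 0.1092 I₀.
So 266 W/m² = 0.1092 I₀, giving I₀ = 266/0.1092 = 2437 W/m².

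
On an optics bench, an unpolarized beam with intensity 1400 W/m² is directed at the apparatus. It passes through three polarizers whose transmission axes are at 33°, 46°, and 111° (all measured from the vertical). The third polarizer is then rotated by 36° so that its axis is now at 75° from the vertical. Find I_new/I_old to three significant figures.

I_new/I_old ≈ 4.28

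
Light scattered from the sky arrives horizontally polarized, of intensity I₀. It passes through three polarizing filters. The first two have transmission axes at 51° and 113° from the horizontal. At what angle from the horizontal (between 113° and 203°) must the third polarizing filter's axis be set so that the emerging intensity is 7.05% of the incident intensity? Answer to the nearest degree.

By Malus's law, I₁ = I₀ cos²(51° − 0°) = I₀ cos²(51°) = 0.396 I₀.
I₂ = I₁ cos²(113° − 51°) = 0.396 I₀ · cos²(62°) = 0.08729 I₀.
Need I₃/I₀ = 0.0705, so cos²(θ − 113°) = 0.0705 / 0.08729 = 0.8077.
θ − 113° = arccos(√0.8077) = 26.0°, giving θ ≈ 113 + 26.0 = 139.0°.

θ ≈ 139°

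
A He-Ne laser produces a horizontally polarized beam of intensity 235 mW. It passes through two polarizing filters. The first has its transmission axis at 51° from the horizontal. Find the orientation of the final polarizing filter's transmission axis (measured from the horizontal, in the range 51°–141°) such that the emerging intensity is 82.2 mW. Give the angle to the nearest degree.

By Malus's law, I₁ = I₀ cos²(51° − 0°) = I₀ cos²(51°) = 0.396 I₀.
Target fraction: 82.2 / 235 mW = 0.3498 of I₀.
Need I₂/I₀ = 0.3498, so cos²(θ − 51°) = 0.3498 / 0.396 = 0.8832.
θ − 51° = arccos(√0.8832) = 20.0°, giving θ ≈ 51 + 20.0 = 71.0°.

θ ≈ 71°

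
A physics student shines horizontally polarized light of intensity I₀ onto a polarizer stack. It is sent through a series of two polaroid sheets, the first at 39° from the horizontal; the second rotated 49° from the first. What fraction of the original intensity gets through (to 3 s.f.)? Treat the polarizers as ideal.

I₁ = I₀ cos²(39° − 0°) = I₀ cos²(39°) = 0.604 I₀.
I₂ = I₁ cos²(49°) = 0.604 · 0.4304 I₀ = 0.26 I₀.
Transmitted fraction = 0.26.

≈ 0.260 I₀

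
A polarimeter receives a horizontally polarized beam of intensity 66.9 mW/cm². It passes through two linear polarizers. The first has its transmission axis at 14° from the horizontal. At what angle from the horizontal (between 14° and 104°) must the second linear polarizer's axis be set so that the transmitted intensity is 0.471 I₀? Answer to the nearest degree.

By Malus's law, I₁ = I₀ cos²(14° − 0°) = I₀ cos²(14°) = 0.9415 I₀.
Need I₂/I₀ = 0.471, so cos²(θ − 14°) = 0.471 / 0.9415 = 0.5003.
θ − 14° = arccos(√0.5003) = 45.0°, giving θ ≈ 14 + 45.0 = 59.0°.

θ ≈ 59°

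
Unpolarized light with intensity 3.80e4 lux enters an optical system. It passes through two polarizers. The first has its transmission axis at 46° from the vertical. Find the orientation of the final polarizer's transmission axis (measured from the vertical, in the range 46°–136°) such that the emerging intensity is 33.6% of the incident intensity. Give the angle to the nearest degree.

Unpolarized light through the first polarizer → I₁ = ½ I₀, now polarized at 46°.
Need I₂/I₀ = 0.336, so cos²(θ − 46°) = 0.336 / 0.5 = 0.672.
θ − 46° = arccos(√0.672) = 34.9°, giving θ ≈ 46 + 34.9 = 80.9°.

θ ≈ 81°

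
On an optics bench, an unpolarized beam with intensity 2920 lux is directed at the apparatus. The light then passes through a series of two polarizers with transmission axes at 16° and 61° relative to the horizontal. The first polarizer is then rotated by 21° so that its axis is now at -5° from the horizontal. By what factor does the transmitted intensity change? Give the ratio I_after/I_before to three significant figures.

I_new/I_old ≈ 0.331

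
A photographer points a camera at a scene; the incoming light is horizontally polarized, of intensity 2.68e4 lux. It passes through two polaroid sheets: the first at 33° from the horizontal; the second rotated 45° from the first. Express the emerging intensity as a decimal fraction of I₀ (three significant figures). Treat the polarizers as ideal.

I₁ = 2.68e4 lux · cos²(33°) = 1.885e+04 lux.
I₂ = I₁ · cos²(45°) = 1.885e+04 · 0.5 = 9425 lux.
Transmitted fraction = 0.3517.

I/I₀ ≈ 0.352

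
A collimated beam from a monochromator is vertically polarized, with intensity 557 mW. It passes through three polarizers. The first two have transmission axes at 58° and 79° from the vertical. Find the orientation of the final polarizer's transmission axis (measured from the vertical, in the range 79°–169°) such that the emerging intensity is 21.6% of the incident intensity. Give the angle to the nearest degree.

I₁ = I₀ cos²(58° − 0°) = I₀ cos²(58°) = 0.2808 I₀.
I₂ = I₁ cos²(79° − 58°) = 0.2808 I₀ · cos²(21°) = 0.2448 I₀.
Need I₃/I₀ = 0.216, so cos²(θ − 79°) = 0.216 / 0.2448 = 0.8825.
θ − 79° = arccos(√0.8825) = 20.0°, giving θ ≈ 79 + 20.0 = 99.0°.

θ ≈ 99°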